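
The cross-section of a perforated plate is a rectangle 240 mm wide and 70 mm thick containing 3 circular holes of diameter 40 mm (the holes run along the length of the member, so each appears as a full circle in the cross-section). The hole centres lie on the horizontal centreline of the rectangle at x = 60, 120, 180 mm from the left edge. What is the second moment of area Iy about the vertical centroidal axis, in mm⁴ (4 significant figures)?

Decompose the section into non-overlapping parts with the origin at the bottom-left of its bounding rectangle.
Plate: 240 × 70, A = 16 800 mm², x = 120 mm, Ī = 80 640 000 mm⁴.
Hole 1 (subtracted): ⌀40, A = 1256.64 mm², x = 60 mm, Ī = 125 664 mm⁴.
Hole 2 (subtracted): ⌀40, A = 1256.64 mm², x = 120 mm, Ī = 125 664 mm⁴.
Hole 3 (subtracted): ⌀40, A = 1256.64 mm², x = 180 mm, Ī = 125 664 mm⁴.
By symmetry the centroid is at mid-width, x̄ = 120 mm.
Transfer each piece to the vertical centroidal axis using Ī + A·d² with d = x − 120:
  plate: d = 0 mm → contributes +80 640 000 mm⁴
  hole 1: d = -60 mm → contributes −4 649 557 mm⁴
  hole 2: d = 0 mm → contributes −125 664 mm⁴
  hole 3: d = 60 mm → contributes −4 649 557 mm⁴
Total I = 71 215 222 mm⁴.

Iy ≈ 7.122 × 10⁷ mm⁴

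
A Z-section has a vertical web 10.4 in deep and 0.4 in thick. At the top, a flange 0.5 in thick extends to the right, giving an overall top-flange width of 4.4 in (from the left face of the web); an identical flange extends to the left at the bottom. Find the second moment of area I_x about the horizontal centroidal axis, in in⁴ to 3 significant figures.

I_x ≈ 136 in⁴

Treat the section as a set of non-overlapping primitives; coordinates are from the bounding-box lower-left.
Web: 0.4 × 10.4, A = 4.16 in², y = 5.2 in, Ī = 37.495 in⁴.
Top flange (beyond web): 4 × 0.5, A = 2 in², y = 10.15 in, Ī = 0.041667 in⁴.
Bottom flange (beyond web): 4 × 0.5, A = 2 in², y = 0.25 in, Ī = 0.041667 in⁴.
Centroid: ȳ = ΣA·y / ΣA = 5.2 in.
Transfer each piece to the horizontal centroidal axis using Ī + A·d² with d = y − 5.2:
  web: d = 0 in → contributes +37.495 in⁴
  top flange (beyond web): d = 4.95 in → contributes +49.047 in⁴
  bottom flange (beyond web): d = -4.95 in → contributes +49.047 in⁴
Total I = 135.59 in⁴.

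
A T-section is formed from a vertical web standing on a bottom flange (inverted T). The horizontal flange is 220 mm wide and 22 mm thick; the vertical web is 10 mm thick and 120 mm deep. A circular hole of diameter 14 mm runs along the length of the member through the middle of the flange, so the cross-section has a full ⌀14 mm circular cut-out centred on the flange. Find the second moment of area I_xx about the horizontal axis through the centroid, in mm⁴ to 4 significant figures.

I_xx ≈ 6.449 × 10⁶ mm⁴

Treat the section as a set of non-overlapping primitives; coordinates are from the bounding-box lower-left.
Flange: 220 × 22, A = 4 840 mm², y = 11 mm, Ī = 195 213 mm⁴.
Web: 10 × 120, A = 1 200 mm², y = 82 mm, Ī = 1 440 000 mm⁴.
Hole (subtracted): ⌀14, A = 153.938 mm², y = 11 mm, Ī = 1885.74 mm⁴.
Centroid: ȳ = ΣA·y / ΣA = 25.4749 mm.
Transfer each piece to the horizontal axis through the centroid using Ī + A·d² with d = y − 25.4749:
  flange: d = -14.4749 mm → contributes +1 209 300 mm⁴
  web: d = 56.5251 mm → contributes +5 274 108 mm⁴
  hole: d = -14.4749 mm → contributes −34139.1 mm⁴
Total I = 6 449 268 mm⁴.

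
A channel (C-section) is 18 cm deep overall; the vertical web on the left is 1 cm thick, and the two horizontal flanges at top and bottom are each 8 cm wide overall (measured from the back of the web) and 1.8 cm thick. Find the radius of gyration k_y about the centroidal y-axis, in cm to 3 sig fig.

Treat the section as a set of non-overlapping primitives; coordinates are from the bounding-box lower-left.
Web: 1 × 18, A = 18 cm², x = 0.5 cm, Ī = 1.5 cm⁴.
Top flange (beyond web): 7 × 1.8, A = 12.6 cm², x = 4.5 cm, Ī = 51.45 cm⁴.
Bottom flange (beyond web): 7 × 1.8, A = 12.6 cm², x = 4.5 cm, Ī = 51.45 cm⁴.
Centroid: x̄ = ΣA·x / ΣA = 2.8333 cm.
Transfer each piece to the centroidal y-axis using Ī + A·d² with d = x − 2.8333:
  web: d = -2.3333 cm → contributes +99.5 cm⁴
  top flange (beyond web): d = 1.6667 cm → contributes +86.45 cm⁴
  bottom flange (beyond web): d = 1.6667 cm → contributes +86.45 cm⁴
Total I = 272.4 cm⁴.
Radius of gyration: k = √(I/A) = √(272.4 / 43.2) = 2.5111 cm.

k_y ≈ 2.51 cm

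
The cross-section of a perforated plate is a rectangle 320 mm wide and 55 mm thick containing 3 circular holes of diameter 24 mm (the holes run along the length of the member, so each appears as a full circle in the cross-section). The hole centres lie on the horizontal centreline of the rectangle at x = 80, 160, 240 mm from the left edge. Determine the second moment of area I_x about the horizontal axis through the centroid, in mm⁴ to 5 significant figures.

Decompose the section into non-overlapping parts with the origin at the bottom-left of its bounding rectangle.
Plate: 320 × 55, A = 17 600 mm², y = 27.5 mm, Ī = 4 436 667 mm⁴.
Hole 1 (subtracted): ⌀24, A = 452.3893 mm², y = 27.5 mm, Ī = 16286.02 mm⁴.
Hole 2 (subtracted): ⌀24, A = 452.3893 mm², y = 27.5 mm, Ī = 16286.02 mm⁴.
Hole 3 (subtracted): ⌀24, A = 452.3893 mm², y = 27.5 mm, Ī = 16286.02 mm⁴.
By symmetry the centroid is at mid-height, ȳ = 27.5 mm.
All pieces are centred on the horizontal axis through the centroid, so I = ΣĪ (holes subtracted) = 4 387 809 mm⁴.

I_x ≈ 4.3878 × 10⁶ mm⁴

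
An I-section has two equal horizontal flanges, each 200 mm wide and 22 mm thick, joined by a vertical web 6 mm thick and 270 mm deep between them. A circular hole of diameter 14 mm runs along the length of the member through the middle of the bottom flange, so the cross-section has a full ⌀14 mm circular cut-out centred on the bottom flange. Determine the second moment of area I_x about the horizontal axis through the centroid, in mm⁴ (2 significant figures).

Break the section into simple shapes (no overlaps), measuring from the bottom-left corner of the bounding box.
Bottom flange: 200 × 22, A = 4 400 mm², y = 11 mm, Ī = 177 467 mm⁴.
Web: 6 × 270, A = 1 620 mm², y = 157 mm, Ī = 9 841 500 mm⁴.
Top flange: 200 × 22, A = 4 400 mm², y = 303 mm, Ī = 177 467 mm⁴.
Hole (subtracted): ⌀14, A = 153.9 mm², y = 11 mm, Ī = 1 886 mm⁴.
Centroid: ȳ = ΣA·y / ΣA = 159.2 mm.
Transfer each piece to the horizontal axis through the centroid using Ī + A·d² with d = y − 159.2:
  bottom flange: d = -148.2 mm → contributes +96 801 701 mm⁴
  web: d = -2.189 mm → contributes +9 849 264 mm⁴
  top flange: d = 143.8 mm → contributes +91 176 209 mm⁴
  hole: d = -148.2 mm → contributes −3 382 373 mm⁴
Total I = 194 444 801 mm⁴.

I_x ≈ 1.9 × 10⁸ mm⁴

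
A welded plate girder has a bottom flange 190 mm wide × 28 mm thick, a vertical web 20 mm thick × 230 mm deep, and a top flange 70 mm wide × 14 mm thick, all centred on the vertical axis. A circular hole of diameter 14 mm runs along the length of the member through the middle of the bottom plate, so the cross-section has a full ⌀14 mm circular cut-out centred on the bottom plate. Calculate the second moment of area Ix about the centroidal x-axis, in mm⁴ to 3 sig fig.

Break the section into simple shapes (no overlaps), measuring from the bottom-left corner of the bounding box.
Bottom plate: 190 × 28, A = 5 320 mm², y = 14 mm, Ī = 347 573 mm⁴.
Web plate: 20 × 230, A = 4 600 mm², y = 143 mm, Ī = 20 278 333 mm⁴.
Top plate: 70 × 14, A = 980 mm², y = 265 mm, Ī = 16 007 mm⁴.
Hole (subtracted): ⌀14, A = 153.94 mm², y = 14 mm, Ī = 1885.7 mm⁴.
Centroid: ȳ = ΣA·y / ΣA = 92.11 mm.
Transfer each piece to the centroidal x-axis using Ī + A·d² with d = y − 92.11:
  bottom plate: d = -78.11 mm → contributes +32 806 203 mm⁴
  web plate: d = 50.89 mm → contributes +32 191 155 mm⁴
  top plate: d = 172.89 mm → contributes +29 308 979 mm⁴
  hole: d = -78.11 mm → contributes −941 100 mm⁴
Total I = 93 365 237 mm⁴.

Ix ≈ 9.34 × 10⁷ mm⁴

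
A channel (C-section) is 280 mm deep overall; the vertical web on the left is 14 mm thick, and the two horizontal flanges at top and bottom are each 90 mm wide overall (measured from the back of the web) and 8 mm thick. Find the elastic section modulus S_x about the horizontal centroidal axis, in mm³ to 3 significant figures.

Break the section into simple shapes (no overlaps), measuring from the bottom-left corner of the bounding box.
Web: 14 × 280, A = 3 920 mm², y = 140 mm, Ī = 25 610 667 mm⁴.
Top flange (beyond web): 76 × 8, A = 608 mm², y = 276 mm, Ī = 3242.7 mm⁴.
Bottom flange (beyond web): 76 × 8, A = 608 mm², y = 4 mm, Ī = 3242.7 mm⁴.
By symmetry the centroid is at mid-height, ȳ = 140 mm.
Transfer each piece to the horizontal centroidal axis using Ī + A·d² with d = y − 140:
  web: d = 0 mm → contributes +25 610 667 mm⁴
  top flange (beyond web): d = 136 mm → contributes +11 248 811 mm⁴
  bottom flange (beyond web): d = -136 mm → contributes +11 248 811 mm⁴
Total I = 48 108 288 mm⁴.
Extreme fibre distance c = 140 mm; S = I/c = 343 631 mm³.

S_x ≈ 3.44 × 10⁵ mm³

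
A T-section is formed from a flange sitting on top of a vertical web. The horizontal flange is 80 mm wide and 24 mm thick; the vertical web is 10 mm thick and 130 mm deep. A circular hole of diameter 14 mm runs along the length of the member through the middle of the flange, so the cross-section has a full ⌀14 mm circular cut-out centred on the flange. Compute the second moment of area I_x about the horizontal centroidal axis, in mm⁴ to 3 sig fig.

Decompose the section into non-overlapping parts with the origin at the bottom-left of its bounding rectangle.
Flange: 80 × 24, A = 1 920 mm², y = 142 mm, Ī = 92 160 mm⁴.
Web: 10 × 130, A = 1 300 mm², y = 65 mm, Ī = 1 830 833 mm⁴.
Hole (subtracted): ⌀14, A = 153.94 mm², y = 142 mm, Ī = 1885.7 mm⁴.
Centroid: ȳ = ΣA·y / ΣA = 109.35 mm.
Transfer each piece to the horizontal centroidal axis using Ī + A·d² with d = y − 109.35:
  flange: d = 32.648 mm → contributes +2 138 640 mm⁴
  web: d = -44.352 mm → contributes +4 388 093 mm⁴
  hole: d = 32.648 mm → contributes −165 964 mm⁴
Total I = 6 360 769 mm⁴.

I_x ≈ 6.36 × 10⁶ mm⁴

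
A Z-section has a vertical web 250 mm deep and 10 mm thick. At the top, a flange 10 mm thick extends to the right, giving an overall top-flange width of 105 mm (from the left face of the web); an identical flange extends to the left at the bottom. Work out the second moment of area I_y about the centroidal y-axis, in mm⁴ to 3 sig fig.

I_y ≈ 6.69 × 10⁶ mm⁴

Decompose the section into non-overlapping parts with the origin at the bottom-left of its bounding rectangle.
Web: 10 × 250, A = 2 500 mm², x = 100 mm, Ī = 20 833 mm⁴.
Top flange (beyond web): 95 × 10, A = 950 mm², x = 152.5 mm, Ī = 714 479 mm⁴.
Bottom flange (beyond web): 95 × 10, A = 950 mm², x = 47.5 mm, Ī = 714 479 mm⁴.
Centroid: x̄ = ΣA·x / ΣA = 100 mm.
Transfer each piece to the centroidal y-axis using Ī + A·d² with d = x − 100:
  web: d = 0 mm → contributes +20 833 mm⁴
  top flange (beyond web): d = 52.5 mm → contributes +3 332 917 mm⁴
  bottom flange (beyond web): d = -52.5 mm → contributes +3 332 917 mm⁴
Total I = 6 686 667 mm⁴.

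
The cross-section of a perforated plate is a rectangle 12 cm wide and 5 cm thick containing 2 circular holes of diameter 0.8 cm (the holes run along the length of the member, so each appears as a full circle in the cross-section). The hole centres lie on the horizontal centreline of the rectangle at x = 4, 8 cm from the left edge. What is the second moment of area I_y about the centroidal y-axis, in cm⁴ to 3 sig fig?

Break the section into simple shapes (no overlaps), measuring from the bottom-left corner of the bounding box.
Plate: 12 × 5, A = 60 cm², x = 6 cm, Ī = 720 cm⁴.
Hole 1 (subtracted): ⌀0.8, A = 0.50265 cm², x = 4 cm, Ī = 0.020106 cm⁴.
Hole 2 (subtracted): ⌀0.8, A = 0.50265 cm², x = 8 cm, Ī = 0.020106 cm⁴.
By symmetry the centroid is at mid-width, x̄ = 6 cm.
Transfer each piece to the centroidal y-axis using Ī + A·d² with d = x − 6:
  plate: d = 0 cm → contributes +720 cm⁴
  hole 1: d = -2 cm → contributes −2.0307 cm⁴
  hole 2: d = 2 cm → contributes −2.0307 cm⁴
Total I = 715.94 cm⁴.

I_y ≈ 716 cm⁴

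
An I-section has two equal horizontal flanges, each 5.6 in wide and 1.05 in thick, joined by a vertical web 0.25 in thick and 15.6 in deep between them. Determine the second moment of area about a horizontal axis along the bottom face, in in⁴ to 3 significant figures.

Decompose the section into non-overlapping parts with the origin at the bottom-left of its bounding rectangle.
Bottom flange: 5.6 × 1.05, A = 5.88 in², y = 0.525 in, Ī = 0.54023 in⁴.
Web: 0.25 × 15.6, A = 3.9 in², y = 8.85 in, Ī = 79.092 in⁴.
Top flange: 5.6 × 1.05, A = 5.88 in², y = 17.175 in, Ī = 0.54023 in⁴.
Transfer each piece to the base of the section using Ī + A·d² with d = y − 0:
  bottom flange: d = 0.525 in → contributes +2.1609 in⁴
  web: d = 8.85 in → contributes +384.55 in⁴
  top flange: d = 17.175 in → contributes +1 735 in⁴
Total I = 2121.7 in⁴.

I_base ≈ 2120 in⁴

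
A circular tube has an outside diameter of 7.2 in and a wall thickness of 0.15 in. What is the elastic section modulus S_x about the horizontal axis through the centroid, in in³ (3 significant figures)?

S_x ≈ 5.74 in³

Treat the section as a set of non-overlapping primitives; coordinates are from the bounding-box lower-left.
Outer circle: ⌀7.2, A = 40.715 in², y = 3.6 in, Ī = 131.92 in⁴.
Bore (subtracted): ⌀6.9, A = 37.393 in², y = 3.6 in, Ī = 111.27 in⁴.
By symmetry the centroid is at mid-height, ȳ = 3.6 in.
All pieces are centred on the horizontal axis through the centroid, so I = ΣĪ (holes subtracted) = 20.65 in⁴.
Extreme fibre distance c = 3.6 in; S = I/c = 5.736 in³.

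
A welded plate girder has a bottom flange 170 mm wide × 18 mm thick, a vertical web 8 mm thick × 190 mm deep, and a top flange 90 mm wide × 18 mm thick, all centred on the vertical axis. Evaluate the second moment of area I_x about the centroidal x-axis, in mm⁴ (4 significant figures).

I_x ≈ 5.170 × 10⁷ mm⁴

Split into non-overlapping primitives; take the origin at the lower-left of the bounding box.
Bottom plate: 170 × 18, A = 3 060 mm², y = 9 mm, Ī = 82 620 mm⁴.
Web plate: 8 × 190, A = 1 520 mm², y = 113 mm, Ī = 4 572 667 mm⁴.
Top plate: 90 × 18, A = 1 620 mm², y = 217 mm, Ī = 43 740 mm⁴.
Centroid: ȳ = ΣA·y / ΣA = 88.8452 mm.
Transfer each piece to the centroidal x-axis using Ī + A·d² with d = y − 88.8452:
  bottom plate: d = -79.8452 mm → contributes +19 590 884 mm⁴
  web plate: d = 24.1548 mm → contributes +5 459 520 mm⁴
  top plate: d = 128.155 mm → contributes +26 650 074 mm⁴
Total I = 51 700 478 mm⁴.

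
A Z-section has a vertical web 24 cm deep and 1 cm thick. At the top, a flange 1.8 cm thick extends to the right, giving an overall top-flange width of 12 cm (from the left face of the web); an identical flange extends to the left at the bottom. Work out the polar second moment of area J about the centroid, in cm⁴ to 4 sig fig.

J ≈ 7869 cm⁴

Split into non-overlapping primitives; take the origin at the lower-left of the bounding box.
Web: 1 × 24, A = 24 cm², y = 12 cm, Ī = 1 152 cm⁴.
Top flange (beyond web): 11 × 1.8, A = 19.8 cm², y = 23.1 cm, Ī = 5.346 cm⁴.
Bottom flange (beyond web): 11 × 1.8, A = 19.8 cm², y = 0.9 cm, Ī = 5.346 cm⁴.
Centroid: ȳ = ΣA·y / ΣA = 12 cm.
Transfer each piece to the centroidal x-axis using Ī + A·d² with d = y − 12:
  web: d = 0 cm → contributes +1 152 cm⁴
  top flange (beyond web): d = 11.1 cm → contributes +2444.9 cm⁴
  bottom flange (beyond web): d = -11.1 cm → contributes +2444.9 cm⁴
Total I = 6041.81 cm⁴.
For the y-axis: x̄ = 11.5 cm.
Repeating about the centroidal y-axis gives I_y = 1826.9 cm⁴.
Polar second moment: J = I_x + I_y = 7868.71 cm⁴.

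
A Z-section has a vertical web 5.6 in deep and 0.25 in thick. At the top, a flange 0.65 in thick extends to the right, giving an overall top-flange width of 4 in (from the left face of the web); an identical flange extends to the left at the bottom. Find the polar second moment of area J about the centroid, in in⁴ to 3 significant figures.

Split into non-overlapping primitives; take the origin at the lower-left of the bounding box.
Web: 0.25 × 5.6, A = 1.4 in², y = 2.8 in, Ī = 3.6587 in⁴.
Top flange (beyond web): 3.75 × 0.65, A = 2.4375 in², y = 5.275 in, Ī = 0.08582 in⁴.
Bottom flange (beyond web): 3.75 × 0.65, A = 2.4375 in², y = 0.325 in, Ī = 0.08582 in⁴.
Centroid: ȳ = ΣA·y / ΣA = 2.8 in.
Transfer each piece to the centroidal x-axis using Ī + A·d² with d = y − 2.8:
  web: d = 0 in → contributes +3.6587 in⁴
  top flange (beyond web): d = 2.475 in → contributes +15.017 in⁴
  bottom flange (beyond web): d = -2.475 in → contributes +15.017 in⁴
Total I = 33.693 in⁴.
For the y-axis: x̄ = 3.875 in.
Repeating about the centroidal y-axis gives I_y = 25.22 in⁴.
Polar second moment: J = I_x + I_y = 58.913 in⁴.

J ≈ 58.9 in⁴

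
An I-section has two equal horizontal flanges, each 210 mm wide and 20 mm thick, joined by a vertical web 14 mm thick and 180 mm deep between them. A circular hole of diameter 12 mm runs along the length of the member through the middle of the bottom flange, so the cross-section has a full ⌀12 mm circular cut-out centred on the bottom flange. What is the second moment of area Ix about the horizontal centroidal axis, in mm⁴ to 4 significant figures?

Ix ≈ 8.994 × 10⁷ mm⁴

Treat the section as a set of non-overlapping primitives; coordinates are from the bounding-box lower-left.
Bottom flange: 210 × 20, A = 4 200 mm², y = 10 mm, Ī = 140 000 mm⁴.
Web: 14 × 180, A = 2 520 mm², y = 110 mm, Ī = 6 804 000 mm⁴.
Top flange: 210 × 20, A = 4 200 mm², y = 210 mm, Ī = 140 000 mm⁴.
Hole (subtracted): ⌀12, A = 113.097 mm², y = 10 mm, Ī = 1017.88 mm⁴.
Centroid: ȳ = ΣA·y / ΣA = 111.047 mm.
Transfer each piece to the horizontal centroidal axis using Ī + A·d² with d = y − 111.047:
  bottom flange: d = -101.047 mm → contributes +43 023 684 mm⁴
  web: d = -1.04653 mm → contributes +6 806 760 mm⁴
  top flange: d = 98.9535 mm → contributes +41 265 516 mm⁴
  hole: d = -101.047 mm → contributes −1 155 787 mm⁴
Total I = 89 940 173 mm⁴.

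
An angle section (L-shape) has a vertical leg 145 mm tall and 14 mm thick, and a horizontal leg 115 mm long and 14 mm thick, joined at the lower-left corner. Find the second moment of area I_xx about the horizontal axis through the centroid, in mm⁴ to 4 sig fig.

I_xx ≈ 7.156 × 10⁶ mm⁴

Break the section into simple shapes (no overlaps), measuring from the bottom-left corner of the bounding box.
Vertical leg: 14 × 145, A = 2 030 mm², y = 72.5 mm, Ī = 3 556 729 mm⁴.
Horizontal leg (remainder): 101 × 14, A = 1 414 mm², y = 7 mm, Ī = 23095.3 mm⁴.
Centroid: ȳ = ΣA·y / ΣA = 45.6077 mm.
Transfer each piece to the horizontal axis through the centroid using Ī + A·d² with d = y − 45.6077:
  vertical leg: d = 26.8923 mm → contributes +5 024 814 mm⁴
  horizontal leg (remainder): d = -38.6077 mm → contributes +2 130 742 mm⁴
Total I = 7 155 556 mm⁴.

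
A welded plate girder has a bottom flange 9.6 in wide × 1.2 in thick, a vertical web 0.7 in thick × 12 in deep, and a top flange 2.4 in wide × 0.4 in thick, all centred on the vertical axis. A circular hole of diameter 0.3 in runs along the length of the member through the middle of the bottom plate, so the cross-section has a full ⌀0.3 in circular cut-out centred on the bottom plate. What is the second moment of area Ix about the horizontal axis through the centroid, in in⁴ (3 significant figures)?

Ix ≈ 405 in⁴

Treat the section as a set of non-overlapping primitives; coordinates are from the bounding-box lower-left.
Bottom plate: 9.6 × 1.2, A = 11.52 in², y = 0.6 in, Ī = 1.3824 in⁴.
Web plate: 0.7 × 12, A = 8.4 in², y = 7.2 in, Ī = 100.8 in⁴.
Top plate: 2.4 × 0.4, A = 0.96 in², y = 13.4 in, Ī = 0.0128 in⁴.
Hole (subtracted): ⌀0.3, A = 0.070686 in², y = 0.6 in, Ī = 0.00039761 in⁴.
Centroid: ȳ = ΣA·y / ΣA = 3.8547 in.
Transfer each piece to the horizontal axis through the centroid using Ī + A·d² with d = y − 3.8547:
  bottom plate: d = -3.2547 in → contributes +123.41 in⁴
  web plate: d = 3.3453 in → contributes +194.8 in⁴
  top plate: d = 9.5453 in → contributes +87.481 in⁴
  hole: d = -3.2547 in → contributes −0.74918 in⁴
Total I = 404.95 in⁴.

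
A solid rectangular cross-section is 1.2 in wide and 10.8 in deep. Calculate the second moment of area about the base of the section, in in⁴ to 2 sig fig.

I_base ≈ 500 in⁴

The section: 1.2 × 10.8, A = 12.96 in², y = 5.4 in, Ī = 126 in⁴.
Transfer it to a horizontal axis along the bottom face using Ī + A·d² with d = y − 0:
  the section: d = 5.4 in → contributes +503.9 in⁴
Total I = 503.9 in⁴.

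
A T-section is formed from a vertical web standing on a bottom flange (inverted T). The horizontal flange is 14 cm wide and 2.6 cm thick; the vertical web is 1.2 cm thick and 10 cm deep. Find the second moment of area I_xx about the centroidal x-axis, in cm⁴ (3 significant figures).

Treat the section as a set of non-overlapping primitives; coordinates are from the bounding-box lower-left.
Flange: 14 × 2.6, A = 36.4 cm², y = 1.3 cm, Ī = 20.505 cm⁴.
Web: 1.2 × 10, A = 12 cm², y = 7.6 cm, Ī = 100 cm⁴.
Centroid: ȳ = ΣA·y / ΣA = 2.862 cm.
Transfer each piece to the centroidal x-axis using Ī + A·d² with d = y − 2.862:
  flange: d = -1.562 cm → contributes +109.31 cm⁴
  web: d = 4.738 cm → contributes +369.39 cm⁴
Total I = 478.7 cm⁴.

I_xx ≈ 479 cm⁴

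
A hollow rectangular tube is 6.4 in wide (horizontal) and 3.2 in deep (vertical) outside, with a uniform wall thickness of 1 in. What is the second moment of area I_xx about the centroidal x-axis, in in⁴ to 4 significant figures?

Split into non-overlapping primitives; take the origin at the lower-left of the bounding box.
Outer rectangle: 6.4 × 3.2, A = 20.48 in², y = 1.6 in, Ī = 17.4763 in⁴.
Inner void (subtracted): 4.4 × 1.2, A = 5.28 in², y = 1.6 in, Ī = 0.6336 in⁴.
By symmetry the centroid is at mid-height, ȳ = 1.6 in.
All pieces are centred on the centroidal x-axis, so I = ΣĪ (holes subtracted) = 16.8427 in⁴.

I_xx ≈ 16.84 in⁴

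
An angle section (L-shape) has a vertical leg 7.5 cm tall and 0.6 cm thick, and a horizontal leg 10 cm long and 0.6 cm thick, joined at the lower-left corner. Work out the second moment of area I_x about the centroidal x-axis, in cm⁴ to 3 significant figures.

Decompose the section into non-overlapping parts with the origin at the bottom-left of its bounding rectangle.
Vertical leg: 0.6 × 7.5, A = 4.5 cm², y = 3.75 cm, Ī = 21.094 cm⁴.
Horizontal leg (remainder): 9.4 × 0.6, A = 5.64 cm², y = 0.3 cm, Ī = 0.1692 cm⁴.
Centroid: ȳ = ΣA·y / ΣA = 1.8311 cm.
Transfer each piece to the centroidal x-axis using Ī + A·d² with d = y − 1.8311:
  vertical leg: d = 1.9189 cm → contributes +37.664 cm⁴
  horizontal leg (remainder): d = -1.5311 cm → contributes +13.39 cm⁴
Total I = 51.054 cm⁴.

I_x ≈ 51.1 cm⁴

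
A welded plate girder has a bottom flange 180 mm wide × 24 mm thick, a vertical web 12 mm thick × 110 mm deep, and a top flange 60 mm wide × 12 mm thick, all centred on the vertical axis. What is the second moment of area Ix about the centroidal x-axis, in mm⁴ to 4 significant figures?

Ix ≈ 1.414 × 10⁷ mm⁴

Split into non-overlapping primitives; take the origin at the lower-left of the bounding box.
Bottom plate: 180 × 24, A = 4 320 mm², y = 12 mm, Ī = 207 360 mm⁴.
Web plate: 12 × 110, A = 1 320 mm², y = 79 mm, Ī = 1 331 000 mm⁴.
Top plate: 60 × 12, A = 720 mm², y = 140 mm, Ī = 8 640 mm⁴.
Centroid: ȳ = ΣA·y / ΣA = 40.3962 mm.
Transfer each piece to the centroidal x-axis using Ī + A·d² with d = y − 40.3962:
  bottom plate: d = -28.3962 mm → contributes +3 690 773 mm⁴
  web plate: d = 38.6038 mm → contributes +3 298 132 mm⁴
  top plate: d = 99.6038 mm → contributes +7 151 696 mm⁴
Total I = 14 140 602 mm⁴.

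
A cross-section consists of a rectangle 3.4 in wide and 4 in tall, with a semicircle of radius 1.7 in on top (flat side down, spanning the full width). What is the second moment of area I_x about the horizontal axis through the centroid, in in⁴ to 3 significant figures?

Break the section into simple shapes (no overlaps), measuring from the bottom-left corner of the bounding box.
Rectangular body: 3.4 × 4, A = 13.6 in², y = 2 in, Ī = 18.133 in⁴.
Semicircular cap: semicircle r = 1.7, A = 4.5396 in², y = 4.7215 in, Ī = 0.9167 in⁴.
Centroid: ȳ = ΣA·y / ΣA = 2.6811 in.
Transfer each piece to the horizontal axis through the centroid using Ī + A·d² with d = y − 2.6811:
  rectangular body: d = -0.68108 in → contributes +24.442 in⁴
  semicircular cap: d = 2.0404 in → contributes +19.817 in⁴
Total I = 44.258 in⁴.

I_x ≈ 44.3 in⁴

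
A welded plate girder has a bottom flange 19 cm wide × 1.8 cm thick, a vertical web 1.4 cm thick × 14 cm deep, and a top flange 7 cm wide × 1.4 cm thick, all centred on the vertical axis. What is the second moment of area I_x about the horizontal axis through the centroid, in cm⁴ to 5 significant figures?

I_x ≈ 2450.3 cm⁴

Treat the section as a set of non-overlapping primitives; coordinates are from the bounding-box lower-left.
Bottom plate: 19 × 1.8, A = 34.2 cm², y = 0.9 cm, Ī = 9.234 cm⁴.
Web plate: 1.4 × 14, A = 19.6 cm², y = 8.8 cm, Ī = 320.1333 cm⁴.
Top plate: 7 × 1.4, A = 9.8 cm², y = 16.5 cm, Ī = 1.600667 cm⁴.
Centroid: ȳ = ΣA·y / ΣA = 5.738365 cm.
Transfer each piece to the horizontal axis through the centroid using Ī + A·d² with d = y − 5.738365:
  bottom plate: d = -4.838365 cm → contributes +809.8483 cm⁴
  web plate: d = 3.061635 cm → contributes +503.8561 cm⁴
  top plate: d = 10.76164 cm → contributes +1136.566 cm⁴
Total I = 2450.27 cm⁴.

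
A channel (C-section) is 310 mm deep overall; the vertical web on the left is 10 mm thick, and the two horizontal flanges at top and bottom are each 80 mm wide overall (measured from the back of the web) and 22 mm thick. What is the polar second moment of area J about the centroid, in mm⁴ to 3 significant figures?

J ≈ 9.26 × 10⁷ mm⁴

Treat the section as a set of non-overlapping primitives; coordinates are from the bounding-box lower-left.
Web: 10 × 310, A = 3 100 mm², y = 155 mm, Ī = 24 825 833 mm⁴.
Top flange (beyond web): 70 × 22, A = 1 540 mm², y = 299 mm, Ī = 62 113 mm⁴.
Bottom flange (beyond web): 70 × 22, A = 1 540 mm², y = 11 mm, Ī = 62 113 mm⁴.
By symmetry the centroid is at mid-height, ȳ = 155 mm.
Transfer each piece to the centroidal x-axis using Ī + A·d² with d = y − 155:
  web: d = 0 mm → contributes +24 825 833 mm⁴
  top flange (beyond web): d = 144 mm → contributes +31 995 553 mm⁴
  bottom flange (beyond web): d = -144 mm → contributes +31 995 553 mm⁴
Total I = 88 816 940 mm⁴.
For the y-axis: x̄ = 24.935 mm.
Repeating about the centroidal y-axis gives I_y = 3 755 474 mm⁴.
Polar second moment: J = I_x + I_y = 92 572 414 mm⁴.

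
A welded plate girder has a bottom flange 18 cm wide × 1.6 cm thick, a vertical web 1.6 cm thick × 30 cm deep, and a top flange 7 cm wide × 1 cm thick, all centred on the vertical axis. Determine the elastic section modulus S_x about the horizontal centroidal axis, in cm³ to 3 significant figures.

S_x ≈ 549 cm³

Split into non-overlapping primitives; take the origin at the lower-left of the bounding box.
Bottom plate: 18 × 1.6, A = 28.8 cm², y = 0.8 cm, Ī = 6.144 cm⁴.
Web plate: 1.6 × 30, A = 48 cm², y = 16.6 cm, Ī = 3 600 cm⁴.
Top plate: 7 × 1, A = 7 cm², y = 32.1 cm, Ī = 0.58333 cm⁴.
Centroid: ȳ = ΣA·y / ΣA = 12.465 cm.
Transfer each piece to the horizontal centroidal axis using Ī + A·d² with d = y − 12.465:
  bottom plate: d = -11.665 cm → contributes +3924.8 cm⁴
  web plate: d = 4.1353 cm → contributes +4420.8 cm⁴
  top plate: d = 19.635 cm → contributes +2699.4 cm⁴
Total I = 11 045 cm⁴.
Extreme fibre distance c = 20.135 cm; S = I/c = 548.54 cm³.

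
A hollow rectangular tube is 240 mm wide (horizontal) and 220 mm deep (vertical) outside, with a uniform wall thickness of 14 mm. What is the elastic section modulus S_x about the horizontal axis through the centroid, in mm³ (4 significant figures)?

Decompose the section into non-overlapping parts with the origin at the bottom-left of its bounding rectangle.
Outer rectangle: 240 × 220, A = 52 800 mm², y = 110 mm, Ī = 212 960 000 mm⁴.
Inner void (subtracted): 212 × 192, A = 40 704 mm², y = 110 mm, Ī = 125 042 688 mm⁴.
By symmetry the centroid is at mid-height, ȳ = 110 mm.
All pieces are centred on the horizontal axis through the centroid, so I = ΣĪ (holes subtracted) = 87 917 312 mm⁴.
Extreme fibre distance c = 110 mm; S = I/c = 799 248 mm³.

S_x ≈ 7.992 × 10⁵ mm³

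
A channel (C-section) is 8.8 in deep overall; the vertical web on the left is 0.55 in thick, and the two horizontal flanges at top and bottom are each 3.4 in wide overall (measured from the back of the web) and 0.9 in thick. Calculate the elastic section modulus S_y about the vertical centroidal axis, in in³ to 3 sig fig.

S_y ≈ 4.80 in³

Decompose the section into non-overlapping parts with the origin at the bottom-left of its bounding rectangle.
Web: 0.55 × 8.8, A = 4.84 in², x = 0.275 in, Ī = 0.12201 in⁴.
Top flange (beyond web): 2.85 × 0.9, A = 2.565 in², x = 1.975 in, Ī = 1.7362 in⁴.
Bottom flange (beyond web): 2.85 × 0.9, A = 2.565 in², x = 1.975 in, Ī = 1.7362 in⁴.
Centroid: x̄ = ΣA·x / ΣA = 1.1497 in.
Transfer each piece to the vertical centroidal axis using Ī + A·d² with d = x − 1.1497:
  web: d = -0.87472 in → contributes +3.8253 in⁴
  top flange (beyond web): d = 0.82528 in → contributes +3.4832 in⁴
  bottom flange (beyond web): d = 0.82528 in → contributes +3.4832 in⁴
Total I = 10.792 in⁴.
Extreme fibre distance c = 2.2503 in; S = I/c = 4.7957 in³.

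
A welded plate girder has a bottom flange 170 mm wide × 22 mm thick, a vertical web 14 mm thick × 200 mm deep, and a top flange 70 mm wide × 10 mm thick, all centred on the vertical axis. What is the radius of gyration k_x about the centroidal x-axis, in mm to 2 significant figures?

k_x ≈ 81 mm

Split into non-overlapping primitives; take the origin at the lower-left of the bounding box.
Bottom plate: 170 × 22, A = 3 740 mm², y = 11 mm, Ī = 150 847 mm⁴.
Web plate: 14 × 200, A = 2 800 mm², y = 122 mm, Ī = 9 333 333 mm⁴.
Top plate: 70 × 10, A = 700 mm², y = 227 mm, Ī = 5 833 mm⁴.
Centroid: ȳ = ΣA·y / ΣA = 74.81 mm.
Transfer each piece to the centroidal x-axis using Ī + A·d² with d = y − 74.81:
  bottom plate: d = -63.81 mm → contributes +15 380 093 mm⁴
  web plate: d = 47.19 mm → contributes +15 568 073 mm⁴
  top plate: d = 152.2 mm → contributes +16 218 632 mm⁴
Total I = 47 166 798 mm⁴.
Radius of gyration: k = √(I/A) = √(47 166 798 / 7 240) = 80.71 mm.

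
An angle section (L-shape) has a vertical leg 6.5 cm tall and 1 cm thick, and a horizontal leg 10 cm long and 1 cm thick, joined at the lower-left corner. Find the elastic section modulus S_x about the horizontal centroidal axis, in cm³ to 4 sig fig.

S_x ≈ 10.77 cm³

Treat the section as a set of non-overlapping primitives; coordinates are from the bounding-box lower-left.
Vertical leg: 1 × 6.5, A = 6.5 cm², y = 3.25 cm, Ī = 22.8854 cm⁴.
Horizontal leg (remainder): 9 × 1, A = 9 cm², y = 0.5 cm, Ī = 0.75 cm⁴.
Centroid: ȳ = ΣA·y / ΣA = 1.65323 cm.
Transfer each piece to the horizontal centroidal axis using Ī + A·d² with d = y − 1.65323:
  vertical leg: d = 1.59677 cm → contributes +39.4584 cm⁴
  horizontal leg (remainder): d = -1.15323 cm → contributes +12.7194 cm⁴
Total I = 52.1778 cm⁴.
Extreme fibre distance c = 4.84677 cm; S = I/c = 10.7655 cm³.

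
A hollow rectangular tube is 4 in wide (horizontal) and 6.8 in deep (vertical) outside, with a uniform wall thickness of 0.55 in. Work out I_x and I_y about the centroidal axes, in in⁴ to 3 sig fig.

Treat the section as a set of non-overlapping primitives; coordinates are from the bounding-box lower-left.
Outer rectangle: 4 × 6.8, A = 27.2 in², y = 3.4 in, Ī = 104.81 in⁴.
Inner void (subtracted): 2.9 × 5.7, A = 16.53 in², y = 3.4 in, Ī = 44.755 in⁴.
By symmetry the centroid is at mid-height, ȳ = 3.4 in.
All pieces are centred on the centroidal x-axis, so I = ΣĪ (holes subtracted) = 60.056 in⁴.
Repeating about the centroidal y-axis gives I_y = 24.682 in⁴.

I_x ≈ 60.1 in⁴, I_y ≈ 24.7 in⁴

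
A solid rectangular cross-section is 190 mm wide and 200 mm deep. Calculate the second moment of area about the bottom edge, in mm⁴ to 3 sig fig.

I_base ≈ 5.07 × 10⁸ mm⁴

The section: 190 × 200, A = 38 000 mm², y = 100 mm, Ī = 126 666 667 mm⁴.
Transfer it to the base of the section using Ī + A·d² with d = y − 0:
  the section: d = 100 mm → contributes +506 666 667 mm⁴
Total I = 506 666 667 mm⁴.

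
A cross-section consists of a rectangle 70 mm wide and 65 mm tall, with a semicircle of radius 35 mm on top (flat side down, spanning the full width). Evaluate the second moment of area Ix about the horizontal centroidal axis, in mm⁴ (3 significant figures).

Treat the section as a set of non-overlapping primitives; coordinates are from the bounding-box lower-left.
Rectangular body: 70 × 65, A = 4 550 mm², y = 32.5 mm, Ī = 1 601 979 mm⁴.
Semicircular cap: semicircle r = 35, A = 1924.2 mm², y = 79.854 mm, Ī = 164 704 mm⁴.
Centroid: ȳ = ΣA·y / ΣA = 46.574 mm.
Transfer each piece to the horizontal centroidal axis using Ī + A·d² with d = y − 46.574:
  rectangular body: d = -14.074 mm → contributes +2 503 279 mm⁴
  semicircular cap: d = 33.28 mm → contributes +2 295 908 mm⁴
Total I = 4 799 187 mm⁴.

Ix ≈ 4.80 × 10⁶ mm⁴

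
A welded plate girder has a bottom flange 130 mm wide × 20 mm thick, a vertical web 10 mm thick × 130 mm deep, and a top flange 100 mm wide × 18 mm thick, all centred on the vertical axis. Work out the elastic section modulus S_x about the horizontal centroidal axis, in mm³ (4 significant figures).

S_x ≈ 2.747 × 10⁵ mm³

Break the section into simple shapes (no overlaps), measuring from the bottom-left corner of the bounding box.
Bottom plate: 130 × 20, A = 2 600 mm², y = 10 mm, Ī = 86666.7 mm⁴.
Web plate: 10 × 130, A = 1 300 mm², y = 85 mm, Ī = 1 830 833 mm⁴.
Top plate: 100 × 18, A = 1 800 mm², y = 159 mm, Ī = 48 600 mm⁴.
Centroid: ȳ = ΣA·y / ΣA = 74.1579 mm.
Transfer each piece to the horizontal centroidal axis using Ī + A·d² with d = y − 74.1579:
  bottom plate: d = -64.1579 mm → contributes +10 788 879 mm⁴
  web plate: d = 10.8421 mm → contributes +1 983 650 mm⁴
  top plate: d = 84.8421 mm → contributes +13 005 329 mm⁴
Total I = 25 777 858 mm⁴.
Extreme fibre distance c = 93.8421 mm; S = I/c = 274 694 mm³.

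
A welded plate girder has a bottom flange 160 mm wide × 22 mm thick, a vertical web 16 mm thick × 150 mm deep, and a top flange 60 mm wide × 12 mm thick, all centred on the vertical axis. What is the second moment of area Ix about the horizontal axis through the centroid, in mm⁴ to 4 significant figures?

Break the section into simple shapes (no overlaps), measuring from the bottom-left corner of the bounding box.
Bottom plate: 160 × 22, A = 3 520 mm², y = 11 mm, Ī = 141 973 mm⁴.
Web plate: 16 × 150, A = 2 400 mm², y = 97 mm, Ī = 4 500 000 mm⁴.
Top plate: 60 × 12, A = 720 mm², y = 178 mm, Ī = 8 640 mm⁴.
Centroid: ȳ = ΣA·y / ΣA = 60.1928 mm.
Transfer each piece to the horizontal axis through the centroid using Ī + A·d² with d = y − 60.1928:
  bottom plate: d = -49.1928 mm → contributes +8 660 122 mm⁴
  web plate: d = 36.8072 mm → contributes +7 751 453 mm⁴
  top plate: d = 117.807 mm → contributes +10 001 191 mm⁴
Total I = 26 412 767 mm⁴.

Ix ≈ 2.641 × 10⁷ mm⁴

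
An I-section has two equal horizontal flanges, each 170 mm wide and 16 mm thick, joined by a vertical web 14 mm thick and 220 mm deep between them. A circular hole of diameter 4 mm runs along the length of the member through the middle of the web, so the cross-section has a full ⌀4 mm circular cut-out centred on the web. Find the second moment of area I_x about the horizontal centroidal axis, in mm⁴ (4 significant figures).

Decompose the section into non-overlapping parts with the origin at the bottom-left of its bounding rectangle.
Bottom flange: 170 × 16, A = 2 720 mm², y = 8 mm, Ī = 58026.7 mm⁴.
Web: 14 × 220, A = 3 080 mm², y = 126 mm, Ī = 12 422 667 mm⁴.
Top flange: 170 × 16, A = 2 720 mm², y = 244 mm, Ī = 58026.7 mm⁴.
Hole (subtracted): ⌀4, A = 12.5664 mm², y = 126 mm, Ī = 12.5664 mm⁴.
By symmetry the centroid is at mid-height, ȳ = 126 mm.
Transfer each piece to the horizontal centroidal axis using Ī + A·d² with d = y − 126:
  bottom flange: d = -118 mm → contributes +37 931 307 mm⁴
  web: d = 0 mm → contributes +12 422 667 mm⁴
  top flange: d = 118 mm → contributes +37 931 307 mm⁴
  hole: d = 0 mm → contributes −12.5664 mm⁴
Total I = 88 285 267 mm⁴.

I_x ≈ 8.829 × 10⁷ mm⁴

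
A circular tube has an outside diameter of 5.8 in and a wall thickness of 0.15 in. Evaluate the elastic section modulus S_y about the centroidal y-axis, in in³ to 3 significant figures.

Split into non-overlapping primitives; take the origin at the lower-left of the bounding box.
Outer circle: ⌀5.8, A = 26.421 in², x = 2.9 in, Ī = 55.55 in⁴.
Bore (subtracted): ⌀5.5, A = 23.758 in², x = 2.9 in, Ī = 44.918 in⁴.
By symmetry the centroid is at mid-width, x̄ = 2.9 in.
All pieces are centred on the centroidal y-axis, so I = ΣĪ (holes subtracted) = 10.632 in⁴.
Extreme fibre distance c = 2.9 in; S = I/c = 3.6661 in³.

S_y ≈ 3.67 in³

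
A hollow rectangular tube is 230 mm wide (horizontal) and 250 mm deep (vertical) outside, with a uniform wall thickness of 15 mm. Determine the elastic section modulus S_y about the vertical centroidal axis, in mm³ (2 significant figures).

S_y ≈ 9.3 × 10⁵ mm³

Split into non-overlapping primitives; take the origin at the lower-left of the bounding box.
Outer rectangle: 230 × 250, A = 57 500 mm², x = 115 mm, Ī = 253 479 167 mm⁴.
Inner void (subtracted): 200 × 220, A = 44 000 mm², x = 115 mm, Ī = 146 666 667 mm⁴.
By symmetry the centroid is at mid-width, x̄ = 115 mm.
All pieces are centred on the vertical centroidal axis, so I = ΣĪ (holes subtracted) = 106 812 500 mm⁴.
Extreme fibre distance c = 115 mm; S = I/c = 928 804 mm³.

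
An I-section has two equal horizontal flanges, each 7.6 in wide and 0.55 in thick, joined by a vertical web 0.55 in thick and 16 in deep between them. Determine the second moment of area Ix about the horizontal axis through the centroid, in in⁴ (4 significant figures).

Split into non-overlapping primitives; take the origin at the lower-left of the bounding box.
Bottom flange: 7.6 × 0.55, A = 4.18 in², y = 0.275 in, Ī = 0.105371 in⁴.
Web: 0.55 × 16, A = 8.8 in², y = 8.55 in, Ī = 187.733 in⁴.
Top flange: 7.6 × 0.55, A = 4.18 in², y = 16.825 in, Ī = 0.105371 in⁴.
By symmetry the centroid is at mid-height, ȳ = 8.55 in.
Transfer each piece to the horizontal axis through the centroid using Ī + A·d² with d = y − 8.55:
  bottom flange: d = -8.275 in → contributes +286.333 in⁴
  web: d = 0 in → contributes +187.733 in⁴
  top flange: d = 8.275 in → contributes +286.333 in⁴
Total I = 760.4 in⁴.

Ix ≈ 760.4 in⁴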